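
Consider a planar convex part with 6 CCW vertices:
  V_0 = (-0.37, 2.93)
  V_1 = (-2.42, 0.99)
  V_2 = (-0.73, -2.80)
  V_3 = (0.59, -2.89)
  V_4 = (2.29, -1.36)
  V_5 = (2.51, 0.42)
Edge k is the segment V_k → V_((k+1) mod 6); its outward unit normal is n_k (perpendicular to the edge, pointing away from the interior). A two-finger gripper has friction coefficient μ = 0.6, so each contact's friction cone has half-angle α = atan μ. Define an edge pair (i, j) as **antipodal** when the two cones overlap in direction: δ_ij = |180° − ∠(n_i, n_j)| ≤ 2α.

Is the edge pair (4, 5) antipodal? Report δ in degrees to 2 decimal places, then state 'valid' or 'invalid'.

δ = 124.03°, invalid

α = atan 0.6 = 30.96°;  2α = 61.93°
edge 4: e_4 = (+0.22, +1.78);  n_4 = (+0.9924, -0.1227)
edge 5: e_5 = (-2.88, +2.51);  n_5 = (+0.6570, +0.7539)
∠(n_4, n_5) = 55.97°
δ = |180° − 55.97°| = 124.03°
124.03° > 2α = 61.93°  →  invalid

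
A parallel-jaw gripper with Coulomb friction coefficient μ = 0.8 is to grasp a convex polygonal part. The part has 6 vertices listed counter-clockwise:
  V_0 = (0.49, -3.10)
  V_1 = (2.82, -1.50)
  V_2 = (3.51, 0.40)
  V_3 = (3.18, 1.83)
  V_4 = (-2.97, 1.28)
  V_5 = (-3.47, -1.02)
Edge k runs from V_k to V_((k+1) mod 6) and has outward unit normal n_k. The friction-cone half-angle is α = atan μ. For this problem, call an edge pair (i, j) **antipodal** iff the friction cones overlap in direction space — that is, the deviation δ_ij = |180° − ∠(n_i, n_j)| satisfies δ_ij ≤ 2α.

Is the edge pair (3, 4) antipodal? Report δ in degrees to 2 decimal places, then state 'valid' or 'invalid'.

δ = 107.38°, invalid

α = atan 0.8 = 38.66°;  2α = 77.32°
edge 3: e_3 = (-6.15, -0.55);  n_3 = (-0.0891, +0.9960)
edge 4: e_4 = (-0.50, -2.30);  n_4 = (-0.9772, +0.2124)
∠(n_3, n_4) = 72.62°
δ = |180° − 72.62°| = 107.38°
107.38° > 2α = 77.32°  →  invalid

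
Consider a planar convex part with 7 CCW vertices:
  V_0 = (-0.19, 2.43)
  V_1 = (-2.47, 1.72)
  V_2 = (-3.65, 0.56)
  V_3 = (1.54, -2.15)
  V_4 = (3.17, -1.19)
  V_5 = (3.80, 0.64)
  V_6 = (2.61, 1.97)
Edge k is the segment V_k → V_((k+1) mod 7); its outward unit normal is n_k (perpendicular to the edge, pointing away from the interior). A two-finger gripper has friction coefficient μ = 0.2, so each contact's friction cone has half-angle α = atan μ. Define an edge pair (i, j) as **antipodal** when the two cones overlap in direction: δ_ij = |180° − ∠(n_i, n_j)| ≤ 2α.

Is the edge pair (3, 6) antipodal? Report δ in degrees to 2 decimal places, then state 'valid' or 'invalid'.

δ = 39.83°, invalid

α = atan 0.2 = 11.31°;  2α = 22.62°
edge 3: e_3 = (+1.63, +0.96);  n_3 = (+0.5075, -0.8617)
edge 6: e_6 = (-2.80, +0.46);  n_6 = (+0.1621, +0.9868)
∠(n_3, n_6) = 140.17°
δ = |180° − 140.17°| = 39.83°
39.83° > 2α = 22.62°  →  invalid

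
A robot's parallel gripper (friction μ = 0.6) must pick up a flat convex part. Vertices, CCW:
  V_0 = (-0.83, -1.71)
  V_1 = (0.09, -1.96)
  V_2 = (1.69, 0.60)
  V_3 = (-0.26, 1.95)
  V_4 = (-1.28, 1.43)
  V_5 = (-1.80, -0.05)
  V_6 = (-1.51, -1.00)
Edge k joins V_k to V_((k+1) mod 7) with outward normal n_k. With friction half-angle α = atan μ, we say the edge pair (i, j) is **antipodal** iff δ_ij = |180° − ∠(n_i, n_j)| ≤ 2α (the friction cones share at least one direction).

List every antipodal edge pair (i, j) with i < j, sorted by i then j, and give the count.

count = 7; pairs: (0,2), (0,3), (1,3), (1,4), (1,5), (2,5), (2,6)

α = atan 0.6 = 30.96°;  2α = 61.93°
n_0 = (-0.2622, -0.9650)
n_1 = (+0.8480, -0.5300)
n_2 = (+0.5692, +0.8222)
n_3 = (-0.4542, +0.8909)
n_4 = (-0.9435, +0.3315)
n_5 = (-0.9564, -0.2920)
n_6 = (-0.7222, -0.6917)
  (0,1): δ = 106.80°  ·
  (0,2): δ = 19.49°  ✓
  (0,3): δ = 42.22°  ✓
  (0,4): δ = 85.84°  ·
  (0,5): δ = 122.18°  ·
  (0,6): δ = 148.97°  ·
  (1,2): δ = 92.69°  ·
  (1,3): δ = 30.98°  ✓
  (1,4): δ = 12.65°  ✓
  (1,5): δ = 48.98°  ✓
  (1,6): δ = 75.77°  ·
  (2,3): δ = 118.29°  ·
  (2,4): δ = 74.66°  ·
  (2,5): δ = 38.33°  ✓
  (2,6): δ = 11.54°  ✓
  (3,4): δ = 136.37°  ·
  (3,5): δ = 100.04°  ·
  (3,6): δ = 73.25°  ·
  (4,5): δ = 143.67°  ·
  (4,6): δ = 116.88°  ·
  (5,6): δ = 153.21°  ·
antipodal pairs: 7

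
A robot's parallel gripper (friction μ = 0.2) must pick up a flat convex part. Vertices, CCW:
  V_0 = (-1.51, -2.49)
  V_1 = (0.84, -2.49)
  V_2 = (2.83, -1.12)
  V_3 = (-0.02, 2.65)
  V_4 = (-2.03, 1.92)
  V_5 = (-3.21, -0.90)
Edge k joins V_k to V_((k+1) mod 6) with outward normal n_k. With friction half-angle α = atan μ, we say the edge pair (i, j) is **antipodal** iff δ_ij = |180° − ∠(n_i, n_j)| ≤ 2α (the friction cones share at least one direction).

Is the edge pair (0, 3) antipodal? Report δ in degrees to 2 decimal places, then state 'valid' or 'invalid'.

δ = 19.96°, valid

α = atan 0.2 = 11.31°;  2α = 22.62°
edge 0: e_0 = (+2.35, +0.00);  n_0 = (+0.0000, -1.0000)
edge 3: e_3 = (-2.01, -0.73);  n_3 = (-0.3414, +0.9399)
∠(n_0, n_3) = 160.04°
δ = |180° − 160.04°| = 19.96°
19.96° ≤ 2α = 22.62°  →  valid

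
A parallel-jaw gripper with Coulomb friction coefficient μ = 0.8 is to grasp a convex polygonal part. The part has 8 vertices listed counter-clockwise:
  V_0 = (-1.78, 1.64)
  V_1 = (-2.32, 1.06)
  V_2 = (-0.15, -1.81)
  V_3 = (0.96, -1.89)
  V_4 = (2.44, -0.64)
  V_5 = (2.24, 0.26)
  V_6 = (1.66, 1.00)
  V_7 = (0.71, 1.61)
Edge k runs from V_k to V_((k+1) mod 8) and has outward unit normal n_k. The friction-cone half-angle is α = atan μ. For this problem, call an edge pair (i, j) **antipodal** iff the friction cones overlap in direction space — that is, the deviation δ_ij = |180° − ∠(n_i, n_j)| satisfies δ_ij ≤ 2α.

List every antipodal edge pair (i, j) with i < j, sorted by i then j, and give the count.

α = atan 0.8 = 38.66°;  2α = 77.32°
n_0 = (-0.7319, +0.6814)
n_1 = (-0.7977, -0.6031)
n_2 = (-0.0719, -0.9974)
n_3 = (+0.6452, -0.7640)
n_4 = (+0.9762, +0.2169)
n_5 = (+0.7871, +0.6169)
n_6 = (+0.5403, +0.8415)
n_7 = (+0.0120, +0.9999)
  (0,1): δ = 99.95°  ·
  (0,2): δ = 51.17°  ✓
  (0,3): δ = 6.86°  ✓
  (0,4): δ = 55.48°  ✓
  (0,5): δ = 81.04°  ·
  (0,6): δ = 100.25°  ·
  (0,7): δ = 132.26°  ·
  (1,2): δ = 131.22°  ·
  (1,3): δ = 86.91°  ·
  (1,4): δ = 24.56°  ✓
  (1,5): δ = 1.00°  ✓
  (1,6): δ = 20.20°  ✓
  (1,7): δ = 52.22°  ✓
  (2,3): δ = 135.69°  ·
  (2,4): δ = 73.35°  ✓
  (2,5): δ = 47.79°  ✓
  (2,6): δ = 28.58°  ✓
  (2,7): δ = 3.43°  ✓
  (3,4): δ = 117.66°  ·
  (3,5): δ = 92.10°  ·
  (3,6): δ = 72.89°  ✓
  (3,7): δ = 40.87°  ✓
  (4,5): δ = 154.44°  ·
  (4,6): δ = 135.23°  ·
  (4,7): δ = 103.22°  ·
  (5,6): δ = 160.79°  ·
  (5,7): δ = 128.78°  ·
  (6,7): δ = 147.99°  ·
antipodal pairs: 13

count = 13; pairs: (0,2), (0,3), (0,4), (1,4), (1,5), (1,6), (1,7), (2,4), (2,5), (2,6), (2,7), (3,6), (3,7)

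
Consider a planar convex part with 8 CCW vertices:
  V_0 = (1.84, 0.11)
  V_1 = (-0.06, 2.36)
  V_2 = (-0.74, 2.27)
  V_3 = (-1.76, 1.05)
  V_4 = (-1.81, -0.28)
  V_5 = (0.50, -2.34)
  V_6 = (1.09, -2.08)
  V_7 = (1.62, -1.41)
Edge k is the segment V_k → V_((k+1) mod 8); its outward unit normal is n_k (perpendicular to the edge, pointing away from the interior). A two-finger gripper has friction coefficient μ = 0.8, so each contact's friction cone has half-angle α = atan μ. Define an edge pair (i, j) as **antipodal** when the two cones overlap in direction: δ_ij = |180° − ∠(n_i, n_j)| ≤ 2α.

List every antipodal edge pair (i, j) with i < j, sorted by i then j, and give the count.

α = atan 0.8 = 38.66°;  2α = 77.32°
n_0 = (+0.7640, +0.6452)
n_1 = (-0.1312, +0.9914)
n_2 = (-0.7672, +0.6414)
n_3 = (-0.9993, +0.0376)
n_4 = (-0.6656, -0.7463)
n_5 = (+0.4033, -0.9151)
n_6 = (+0.7843, -0.6204)
n_7 = (+0.9897, -0.1432)
  (0,1): δ = 122.64°  ·
  (0,2): δ = 80.08°  ·
  (0,3): δ = 42.33°  ✓
  (0,4): δ = 8.09°  ✓
  (0,5): δ = 73.60°  ✓
  (0,6): δ = 101.48°  ·
  (0,7): δ = 131.59°  ·
  (1,2): δ = 137.44°  ·
  (1,3): δ = 99.69°  ·
  (1,4): δ = 49.27°  ✓
  (1,5): δ = 16.24°  ✓
  (1,6): δ = 44.11°  ✓
  (1,7): δ = 74.22°  ✓
  (2,3): δ = 142.26°  ·
  (2,4): δ = 91.83°  ·
  (2,5): δ = 26.32°  ✓
  (2,6): δ = 1.55°  ✓
  (2,7): δ = 31.66°  ✓
  (3,4): δ = 129.57°  ·
  (3,5): δ = 64.07°  ✓
  (3,6): δ = 36.19°  ✓
  (3,7): δ = 6.08°  ✓
  (4,5): δ = 114.49°  ·
  (4,6): δ = 86.62°  ·
  (4,7): δ = 56.51°  ✓
  (5,6): δ = 152.13°  ·
  (5,7): δ = 122.02°  ·
  (6,7): δ = 149.89°  ·
antipodal pairs: 14

count = 14; pairs: (0,3), (0,4), (0,5), (1,4), (1,5), (1,6), (1,7), (2,5), (2,6), (2,7), (3,5), (3,6), (3,7), (4,7)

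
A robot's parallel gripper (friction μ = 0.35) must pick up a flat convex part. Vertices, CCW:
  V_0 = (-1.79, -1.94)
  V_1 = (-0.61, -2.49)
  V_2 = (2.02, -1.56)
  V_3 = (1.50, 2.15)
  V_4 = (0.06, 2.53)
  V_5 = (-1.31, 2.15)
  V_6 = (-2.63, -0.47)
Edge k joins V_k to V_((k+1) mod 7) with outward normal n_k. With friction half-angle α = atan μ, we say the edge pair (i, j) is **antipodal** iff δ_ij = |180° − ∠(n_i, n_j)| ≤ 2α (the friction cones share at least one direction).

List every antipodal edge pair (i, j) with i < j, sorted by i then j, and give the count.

count = 5; pairs: (0,3), (1,3), (1,4), (2,5), (2,6)

α = atan 0.35 = 19.29°;  2α = 38.58°
n_0 = (-0.4225, -0.9064)
n_1 = (+0.3334, -0.9428)
n_2 = (+0.9903, +0.1388)
n_3 = (+0.2552, +0.9669)
n_4 = (-0.2673, +0.9636)
n_5 = (-0.8931, +0.4499)
n_6 = (-0.8682, -0.4961)
  (0,1): δ = 135.54°  ·
  (0,2): δ = 57.03°  ·
  (0,3): δ = 10.21°  ✓
  (0,4): δ = 40.49°  ·
  (0,5): δ = 88.25°  ·
  (0,6): δ = 144.74°  ·
  (1,2): δ = 101.50°  ·
  (1,3): δ = 34.26°  ✓
  (1,4): δ = 3.97°  ✓
  (1,5): δ = 43.79°  ·
  (1,6): δ = 100.27°  ·
  (2,3): δ = 112.76°  ·
  (2,4): δ = 82.48°  ·
  (2,5): δ = 34.72°  ✓
  (2,6): δ = 21.77°  ✓
  (3,4): δ = 149.71°  ·
  (3,5): δ = 101.96°  ·
  (3,6): δ = 45.47°  ·
  (4,5): δ = 132.24°  ·
  (4,6): δ = 75.76°  ·
  (5,6): δ = 123.52°  ·
antipodal pairs: 5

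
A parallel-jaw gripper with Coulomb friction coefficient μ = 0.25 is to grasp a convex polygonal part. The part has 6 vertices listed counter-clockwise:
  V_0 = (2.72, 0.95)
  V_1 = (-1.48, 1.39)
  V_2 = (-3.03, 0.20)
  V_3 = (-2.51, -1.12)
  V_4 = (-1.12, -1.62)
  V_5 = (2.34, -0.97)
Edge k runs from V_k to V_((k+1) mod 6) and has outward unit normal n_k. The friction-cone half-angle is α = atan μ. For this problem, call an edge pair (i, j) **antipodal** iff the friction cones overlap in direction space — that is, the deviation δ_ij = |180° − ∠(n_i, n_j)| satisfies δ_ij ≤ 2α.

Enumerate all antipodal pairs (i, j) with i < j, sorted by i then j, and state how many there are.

α = atan 0.25 = 14.04°;  2α = 28.07°
n_0 = (+0.1042, +0.9946)
n_1 = (-0.6090, +0.7932)
n_2 = (-0.9304, -0.3665)
n_3 = (-0.3385, -0.9410)
n_4 = (+0.1846, -0.9828)
n_5 = (+0.9810, -0.1942)
  (0,1): δ = 136.50°  ·
  (0,2): δ = 62.52°  ·
  (0,3): δ = 13.80°  ✓
  (0,4): δ = 16.62°  ✓
  (0,5): δ = 84.79°  ·
  (1,2): δ = 106.01°  ·
  (1,3): δ = 57.30°  ·
  (1,4): δ = 26.88°  ✓
  (1,5): δ = 41.29°  ·
  (2,3): δ = 131.29°  ·
  (2,4): δ = 100.86°  ·
  (2,5): δ = 32.70°  ·
  (3,4): δ = 149.58°  ·
  (3,5): δ = 81.41°  ·
  (4,5): δ = 111.83°  ·
antipodal pairs: 3

count = 3; pairs: (0,3), (0,4), (1,4)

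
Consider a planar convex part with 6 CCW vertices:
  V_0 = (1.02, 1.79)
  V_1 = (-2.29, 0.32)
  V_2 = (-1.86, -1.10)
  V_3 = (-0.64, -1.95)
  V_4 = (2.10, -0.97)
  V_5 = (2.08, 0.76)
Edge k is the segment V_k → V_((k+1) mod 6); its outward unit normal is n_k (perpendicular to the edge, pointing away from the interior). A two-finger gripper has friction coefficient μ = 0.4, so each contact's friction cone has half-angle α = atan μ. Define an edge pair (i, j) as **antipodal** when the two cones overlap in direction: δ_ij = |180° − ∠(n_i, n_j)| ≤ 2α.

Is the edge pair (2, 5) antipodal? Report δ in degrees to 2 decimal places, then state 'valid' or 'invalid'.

δ = 9.31°, valid

α = atan 0.4 = 21.80°;  2α = 43.60°
edge 2: e_2 = (+1.22, -0.85);  n_2 = (-0.5717, -0.8205)
edge 5: e_5 = (-1.06, +1.03);  n_5 = (+0.6969, +0.7172)
∠(n_2, n_5) = 170.69°
δ = |180° − 170.69°| = 9.31°
9.31° ≤ 2α = 43.60°  →  valid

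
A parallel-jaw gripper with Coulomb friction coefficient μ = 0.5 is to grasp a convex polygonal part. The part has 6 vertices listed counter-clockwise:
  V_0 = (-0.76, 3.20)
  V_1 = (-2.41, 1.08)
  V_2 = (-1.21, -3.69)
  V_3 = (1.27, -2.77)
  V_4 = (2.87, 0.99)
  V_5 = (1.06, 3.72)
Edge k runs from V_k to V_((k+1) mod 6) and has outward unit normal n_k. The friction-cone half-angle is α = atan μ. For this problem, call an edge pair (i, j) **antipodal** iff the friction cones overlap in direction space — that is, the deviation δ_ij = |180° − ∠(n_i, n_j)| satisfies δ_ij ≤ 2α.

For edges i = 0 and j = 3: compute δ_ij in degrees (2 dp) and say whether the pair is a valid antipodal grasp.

α = atan 0.5 = 26.57°;  2α = 53.13°
edge 0: e_0 = (-1.65, -2.12);  n_0 = (-0.7892, +0.6142)
edge 3: e_3 = (+1.60, +3.76);  n_3 = (+0.9202, -0.3916)
∠(n_0, n_3) = 165.16°
δ = |180° − 165.16°| = 14.84°
14.84° ≤ 2α = 53.13°  →  valid

δ = 14.84°, valid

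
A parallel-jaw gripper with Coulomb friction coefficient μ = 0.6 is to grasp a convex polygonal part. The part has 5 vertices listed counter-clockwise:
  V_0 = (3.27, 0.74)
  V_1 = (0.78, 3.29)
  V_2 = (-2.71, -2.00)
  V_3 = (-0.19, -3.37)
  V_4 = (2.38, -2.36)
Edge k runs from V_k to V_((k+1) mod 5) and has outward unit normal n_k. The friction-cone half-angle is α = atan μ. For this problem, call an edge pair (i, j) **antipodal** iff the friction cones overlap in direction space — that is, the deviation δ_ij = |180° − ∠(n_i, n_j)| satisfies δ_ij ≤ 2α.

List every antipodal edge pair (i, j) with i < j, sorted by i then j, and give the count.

α = atan 0.6 = 30.96°;  2α = 61.93°
n_0 = (+0.7155, +0.6986)
n_1 = (-0.8347, +0.5507)
n_2 = (-0.4776, -0.8786)
n_3 = (+0.3658, -0.9307)
n_4 = (+0.9612, -0.2759)
  (0,1): δ = 77.73°  ·
  (0,2): δ = 17.15°  ✓
  (0,3): δ = 67.14°  ·
  (0,4): δ = 119.66°  ·
  (1,2): δ = 85.12°  ·
  (1,3): δ = 35.13°  ✓
  (1,4): δ = 17.40°  ✓
  (2,3): δ = 130.01°  ·
  (2,4): δ = 77.49°  ·
  (3,4): δ = 127.47°  ·
antipodal pairs: 3

count = 3; pairs: (0,2), (1,3), (1,4)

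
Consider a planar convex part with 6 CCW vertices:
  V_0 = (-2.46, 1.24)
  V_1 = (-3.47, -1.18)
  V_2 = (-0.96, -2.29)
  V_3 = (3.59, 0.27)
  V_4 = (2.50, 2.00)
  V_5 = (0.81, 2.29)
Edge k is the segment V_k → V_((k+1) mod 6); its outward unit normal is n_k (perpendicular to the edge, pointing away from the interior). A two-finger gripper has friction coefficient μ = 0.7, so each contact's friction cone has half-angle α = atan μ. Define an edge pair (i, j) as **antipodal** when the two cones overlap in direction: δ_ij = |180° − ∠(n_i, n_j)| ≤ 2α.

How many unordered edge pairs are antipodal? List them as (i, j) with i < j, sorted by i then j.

α = atan 0.7 = 34.99°;  2α = 69.98°
n_0 = (-0.9229, +0.3852)
n_1 = (-0.4044, -0.9146)
n_2 = (+0.4904, -0.8715)
n_3 = (+0.8461, +0.5331)
n_4 = (+0.1691, +0.9856)
n_5 = (-0.3057, +0.9521)
  (0,1): δ = 91.20°  ·
  (0,2): δ = 37.98°  ✓
  (0,3): δ = 54.87°  ✓
  (0,4): δ = 102.92°  ·
  (0,5): δ = 130.46°  ·
  (1,2): δ = 126.78°  ·
  (1,3): δ = 33.93°  ✓
  (1,4): δ = 14.12°  ✓
  (1,5): δ = 41.66°  ✓
  (2,3): δ = 87.15°  ·
  (2,4): δ = 39.10°  ✓
  (2,5): δ = 11.56°  ✓
  (3,4): δ = 131.95°  ·
  (3,5): δ = 104.41°  ·
  (4,5): δ = 152.46°  ·
antipodal pairs: 7

count = 7; pairs: (0,2), (0,3), (1,3), (1,4), (1,5), (2,4), (2,5)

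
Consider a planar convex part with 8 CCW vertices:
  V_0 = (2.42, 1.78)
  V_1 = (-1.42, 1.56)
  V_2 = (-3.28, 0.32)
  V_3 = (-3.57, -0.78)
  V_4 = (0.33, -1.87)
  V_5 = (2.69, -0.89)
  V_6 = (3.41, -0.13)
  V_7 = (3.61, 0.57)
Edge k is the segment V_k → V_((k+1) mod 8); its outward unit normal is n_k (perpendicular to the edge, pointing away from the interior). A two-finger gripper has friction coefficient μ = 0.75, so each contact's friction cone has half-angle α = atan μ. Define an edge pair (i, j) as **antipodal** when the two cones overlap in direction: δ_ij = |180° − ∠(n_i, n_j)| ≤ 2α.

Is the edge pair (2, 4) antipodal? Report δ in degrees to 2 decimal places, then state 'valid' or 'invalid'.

δ = 52.68°, valid

α = atan 0.75 = 36.87°;  2α = 73.74°
edge 2: e_2 = (-0.29, -1.10);  n_2 = (-0.9670, +0.2549)
edge 4: e_4 = (+2.36, +0.98);  n_4 = (+0.3835, -0.9235)
∠(n_2, n_4) = 127.32°
δ = |180° − 127.32°| = 52.68°
52.68° ≤ 2α = 73.74°  →  valid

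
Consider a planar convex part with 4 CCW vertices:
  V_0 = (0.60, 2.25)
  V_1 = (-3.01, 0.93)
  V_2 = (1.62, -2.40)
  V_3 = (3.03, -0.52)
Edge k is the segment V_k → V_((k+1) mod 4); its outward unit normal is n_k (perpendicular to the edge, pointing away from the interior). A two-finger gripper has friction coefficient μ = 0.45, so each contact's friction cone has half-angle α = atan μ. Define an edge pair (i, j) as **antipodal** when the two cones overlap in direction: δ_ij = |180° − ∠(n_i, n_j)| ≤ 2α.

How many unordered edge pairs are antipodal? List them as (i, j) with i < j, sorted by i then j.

α = atan 0.45 = 24.23°;  2α = 48.46°
n_0 = (-0.3434, +0.9392)
n_1 = (-0.5839, -0.8118)
n_2 = (+0.8000, -0.6000)
n_3 = (+0.7517, +0.6595)
  (0,1): δ = 55.81°  ·
  (0,2): δ = 33.05°  ✓
  (0,3): δ = 111.17°  ·
  (1,2): δ = 91.15°  ·
  (1,3): δ = 13.02°  ✓
  (2,3): δ = 101.87°  ·
antipodal pairs: 2

count = 2; pairs: (0,2), (1,3)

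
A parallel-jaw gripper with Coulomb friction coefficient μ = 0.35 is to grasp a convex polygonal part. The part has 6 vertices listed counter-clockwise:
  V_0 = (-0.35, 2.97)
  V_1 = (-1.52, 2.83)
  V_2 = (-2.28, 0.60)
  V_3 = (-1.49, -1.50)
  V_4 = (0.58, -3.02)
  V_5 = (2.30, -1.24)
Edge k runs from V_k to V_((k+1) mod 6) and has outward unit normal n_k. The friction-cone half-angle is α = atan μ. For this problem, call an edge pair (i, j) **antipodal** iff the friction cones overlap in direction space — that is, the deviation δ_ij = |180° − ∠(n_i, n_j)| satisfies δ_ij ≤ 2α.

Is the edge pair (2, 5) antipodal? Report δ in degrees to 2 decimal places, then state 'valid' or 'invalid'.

α = atan 0.35 = 19.29°;  2α = 38.58°
edge 2: e_2 = (+0.79, -2.10);  n_2 = (-0.9360, -0.3521)
edge 5: e_5 = (-2.65, +4.21);  n_5 = (+0.8463, +0.5327)
∠(n_2, n_5) = 168.43°
δ = |180° − 168.43°| = 11.57°
11.57° ≤ 2α = 38.58°  →  valid

δ = 11.57°, valid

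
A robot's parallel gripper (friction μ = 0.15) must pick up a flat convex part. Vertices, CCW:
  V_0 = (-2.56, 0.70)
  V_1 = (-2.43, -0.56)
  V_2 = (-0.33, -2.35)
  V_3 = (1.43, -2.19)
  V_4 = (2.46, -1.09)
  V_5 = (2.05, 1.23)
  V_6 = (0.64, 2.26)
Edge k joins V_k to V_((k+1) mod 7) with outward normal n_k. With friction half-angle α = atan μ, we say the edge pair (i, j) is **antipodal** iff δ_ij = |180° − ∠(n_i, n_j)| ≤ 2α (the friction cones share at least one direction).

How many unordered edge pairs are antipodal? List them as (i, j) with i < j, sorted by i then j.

count = 2; pairs: (0,4), (1,5)

α = atan 0.15 = 8.53°;  2α = 17.06°
n_0 = (-0.9947, -0.1026)
n_1 = (-0.6487, -0.7610)
n_2 = (+0.0905, -0.9959)
n_3 = (+0.7300, -0.6835)
n_4 = (+0.9847, +0.1740)
n_5 = (+0.5899, +0.8075)
n_6 = (-0.4382, +0.8989)
  (0,1): δ = 136.33°  ·
  (0,2): δ = 90.70°  ·
  (0,3): δ = 49.01°  ·
  (0,4): δ = 4.13°  ✓
  (0,5): δ = 47.96°  ·
  (0,6): δ = 110.10°  ·
  (1,2): δ = 134.36°  ·
  (1,3): δ = 92.67°  ·
  (1,4): δ = 39.53°  ·
  (1,5): δ = 4.30°  ✓
  (1,6): δ = 66.43°  ·
  (2,3): δ = 138.31°  ·
  (2,4): δ = 85.17°  ·
  (2,5): δ = 41.34°  ·
  (2,6): δ = 20.79°  ·
  (3,4): δ = 126.86°  ·
  (3,5): δ = 83.03°  ·
  (3,6): δ = 20.89°  ·
  (4,5): δ = 136.17°  ·
  (4,6): δ = 74.03°  ·
  (5,6): δ = 117.86°  ·
antipodal pairs: 2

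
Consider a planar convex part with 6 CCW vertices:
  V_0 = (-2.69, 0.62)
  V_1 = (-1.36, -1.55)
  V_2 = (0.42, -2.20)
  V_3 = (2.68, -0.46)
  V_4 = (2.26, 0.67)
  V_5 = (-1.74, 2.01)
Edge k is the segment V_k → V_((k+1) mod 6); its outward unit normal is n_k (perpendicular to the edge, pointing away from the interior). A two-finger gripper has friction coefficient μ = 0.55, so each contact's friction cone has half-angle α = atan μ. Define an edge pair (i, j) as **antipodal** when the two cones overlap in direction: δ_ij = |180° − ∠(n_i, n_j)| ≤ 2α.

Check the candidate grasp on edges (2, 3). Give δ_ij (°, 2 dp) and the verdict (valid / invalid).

α = atan 0.55 = 28.81°;  2α = 57.62°
edge 2: e_2 = (+2.26, +1.74);  n_2 = (+0.6100, -0.7924)
edge 3: e_3 = (-0.42, +1.13);  n_3 = (+0.9373, +0.3484)
∠(n_2, n_3) = 72.80°
δ = |180° − 72.80°| = 107.20°
107.20° > 2α = 57.62°  →  invalid

δ = 107.20°, invalid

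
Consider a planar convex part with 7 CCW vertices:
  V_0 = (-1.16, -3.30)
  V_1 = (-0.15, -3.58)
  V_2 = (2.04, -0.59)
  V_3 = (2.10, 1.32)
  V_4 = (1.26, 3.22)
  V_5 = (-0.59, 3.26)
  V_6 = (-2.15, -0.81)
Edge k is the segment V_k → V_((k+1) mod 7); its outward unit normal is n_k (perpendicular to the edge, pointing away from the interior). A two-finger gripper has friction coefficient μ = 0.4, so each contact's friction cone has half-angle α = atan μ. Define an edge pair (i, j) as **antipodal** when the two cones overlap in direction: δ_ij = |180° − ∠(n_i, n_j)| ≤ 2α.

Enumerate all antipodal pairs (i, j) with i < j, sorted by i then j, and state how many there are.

α = atan 0.4 = 21.80°;  2α = 43.60°
n_0 = (-0.2672, -0.9637)
n_1 = (+0.8067, -0.5909)
n_2 = (+0.9995, -0.0314)
n_3 = (+0.9146, +0.4044)
n_4 = (+0.0216, +0.9998)
n_5 = (-0.9338, +0.3579)
n_6 = (-0.9292, -0.3695)
  (0,1): δ = 110.73°  ·
  (0,2): δ = 76.30°  ·
  (0,3): δ = 50.65°  ·
  (0,4): δ = 14.26°  ✓
  (0,5): δ = 84.52°  ·
  (0,6): δ = 127.18°  ·
  (1,2): δ = 145.58°  ·
  (1,3): δ = 119.93°  ·
  (1,4): δ = 55.02°  ·
  (1,5): δ = 15.25°  ✓
  (1,6): δ = 57.90°  ·
  (2,3): δ = 154.35°  ·
  (2,4): δ = 89.44°  ·
  (2,5): δ = 19.17°  ✓
  (2,6): δ = 23.48°  ✓
  (3,4): δ = 115.09°  ·
  (3,5): δ = 44.82°  ·
  (3,6): δ = 2.17°  ✓
  (4,5): δ = 109.73°  ·
  (4,6): δ = 67.08°  ·
  (5,6): δ = 137.35°  ·
antipodal pairs: 5

count = 5; pairs: (0,4), (1,5), (2,5), (2,6), (3,6)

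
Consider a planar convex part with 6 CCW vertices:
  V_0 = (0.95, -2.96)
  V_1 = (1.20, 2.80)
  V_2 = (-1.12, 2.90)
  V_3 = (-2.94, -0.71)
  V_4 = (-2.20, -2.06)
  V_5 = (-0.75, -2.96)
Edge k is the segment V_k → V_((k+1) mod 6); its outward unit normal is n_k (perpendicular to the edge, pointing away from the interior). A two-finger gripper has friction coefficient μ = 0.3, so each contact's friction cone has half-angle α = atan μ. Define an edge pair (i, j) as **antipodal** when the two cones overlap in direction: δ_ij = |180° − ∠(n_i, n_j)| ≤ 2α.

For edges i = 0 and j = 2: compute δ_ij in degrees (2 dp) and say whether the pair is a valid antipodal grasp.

δ = 24.27°, valid

α = atan 0.3 = 16.70°;  2α = 33.40°
edge 0: e_0 = (+0.25, +5.76);  n_0 = (+0.9991, -0.0434)
edge 2: e_2 = (-1.82, -3.61);  n_2 = (-0.8929, +0.4502)
∠(n_0, n_2) = 155.73°
δ = |180° − 155.73°| = 24.27°
24.27° ≤ 2α = 33.40°  →  valid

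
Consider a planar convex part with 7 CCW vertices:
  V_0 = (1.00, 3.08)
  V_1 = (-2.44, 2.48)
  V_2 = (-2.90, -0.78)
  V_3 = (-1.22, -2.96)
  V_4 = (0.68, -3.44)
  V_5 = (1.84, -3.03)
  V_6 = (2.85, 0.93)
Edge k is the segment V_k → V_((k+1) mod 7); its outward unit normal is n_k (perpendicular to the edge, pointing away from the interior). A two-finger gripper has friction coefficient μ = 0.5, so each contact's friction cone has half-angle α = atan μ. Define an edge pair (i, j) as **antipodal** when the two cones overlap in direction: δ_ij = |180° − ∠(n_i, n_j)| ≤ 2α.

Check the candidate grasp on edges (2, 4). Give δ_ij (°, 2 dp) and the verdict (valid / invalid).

α = atan 0.5 = 26.57°;  2α = 53.13°
edge 2: e_2 = (+1.68, -2.18);  n_2 = (-0.7921, -0.6104)
edge 4: e_4 = (+1.16, +0.41);  n_4 = (+0.3332, -0.9428)
∠(n_2, n_4) = 71.85°
δ = |180° − 71.85°| = 108.15°
108.15° > 2α = 53.13°  →  invalid

δ = 108.15°, invalid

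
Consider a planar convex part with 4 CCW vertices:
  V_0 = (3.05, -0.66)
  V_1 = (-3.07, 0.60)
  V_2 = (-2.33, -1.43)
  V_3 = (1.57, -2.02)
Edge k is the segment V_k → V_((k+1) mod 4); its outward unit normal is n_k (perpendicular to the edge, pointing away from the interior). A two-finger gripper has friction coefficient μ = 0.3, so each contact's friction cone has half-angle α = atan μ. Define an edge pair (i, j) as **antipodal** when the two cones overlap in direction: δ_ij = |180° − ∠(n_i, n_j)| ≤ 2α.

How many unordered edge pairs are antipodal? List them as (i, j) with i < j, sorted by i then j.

α = atan 0.3 = 16.70°;  2α = 33.40°
n_0 = (+0.2017, +0.9795)
n_1 = (-0.9395, -0.3425)
n_2 = (-0.1496, -0.9887)
n_3 = (+0.6766, -0.7363)
  (0,1): δ = 58.34°  ·
  (0,2): δ = 3.03°  ✓
  (0,3): δ = 54.21°  ·
  (1,2): δ = 118.63°  ·
  (1,3): δ = 67.45°  ·
  (2,3): δ = 128.82°  ·
antipodal pairs: 1

count = 1; pairs: (0,2)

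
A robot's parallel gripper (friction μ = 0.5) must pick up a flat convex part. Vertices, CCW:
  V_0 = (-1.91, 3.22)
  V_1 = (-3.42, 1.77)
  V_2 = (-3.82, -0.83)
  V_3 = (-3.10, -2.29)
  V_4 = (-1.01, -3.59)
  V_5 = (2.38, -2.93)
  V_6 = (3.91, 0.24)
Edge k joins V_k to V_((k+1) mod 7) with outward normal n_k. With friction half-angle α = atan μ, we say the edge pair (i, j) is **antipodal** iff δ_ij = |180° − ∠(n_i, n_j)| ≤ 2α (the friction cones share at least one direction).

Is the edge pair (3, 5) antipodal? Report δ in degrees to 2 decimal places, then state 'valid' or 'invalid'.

δ = 83.88°, invalid

α = atan 0.5 = 26.57°;  2α = 53.13°
edge 3: e_3 = (+2.09, -1.30);  n_3 = (-0.5282, -0.8491)
edge 5: e_5 = (+1.53, +3.17);  n_5 = (+0.9006, -0.4347)
∠(n_3, n_5) = 96.12°
δ = |180° − 96.12°| = 83.88°
83.88° > 2α = 53.13°  →  invalid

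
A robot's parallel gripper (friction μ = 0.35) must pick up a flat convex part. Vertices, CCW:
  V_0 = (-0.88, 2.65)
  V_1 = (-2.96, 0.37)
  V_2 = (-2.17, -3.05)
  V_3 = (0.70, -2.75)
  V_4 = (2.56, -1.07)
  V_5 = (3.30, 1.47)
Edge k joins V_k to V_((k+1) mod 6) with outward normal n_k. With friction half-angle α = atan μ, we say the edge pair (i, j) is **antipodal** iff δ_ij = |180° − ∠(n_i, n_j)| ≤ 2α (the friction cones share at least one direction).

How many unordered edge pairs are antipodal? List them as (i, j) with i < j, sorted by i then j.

count = 4; pairs: (0,3), (0,4), (1,4), (2,5)

α = atan 0.35 = 19.29°;  2α = 38.58°
n_0 = (-0.7388, +0.6740)
n_1 = (-0.9743, -0.2251)
n_2 = (+0.1040, -0.9946)
n_3 = (+0.6703, -0.7421)
n_4 = (+0.9601, -0.2797)
n_5 = (+0.2717, +0.9624)
  (0,1): δ = 124.62°  ·
  (0,2): δ = 41.66°  ·
  (0,3): δ = 5.54°  ✓
  (0,4): δ = 26.13°  ✓
  (0,5): δ = 116.61°  ·
  (1,2): δ = 97.04°  ·
  (1,3): δ = 60.92°  ·
  (1,4): δ = 29.25°  ✓
  (1,5): δ = 61.23°  ·
  (2,3): δ = 143.88°  ·
  (2,4): δ = 112.21°  ·
  (2,5): δ = 21.73°  ✓
  (3,4): δ = 148.33°  ·
  (3,5): δ = 57.85°  ·
  (4,5): δ = 89.52°  ·
antipodal pairs: 4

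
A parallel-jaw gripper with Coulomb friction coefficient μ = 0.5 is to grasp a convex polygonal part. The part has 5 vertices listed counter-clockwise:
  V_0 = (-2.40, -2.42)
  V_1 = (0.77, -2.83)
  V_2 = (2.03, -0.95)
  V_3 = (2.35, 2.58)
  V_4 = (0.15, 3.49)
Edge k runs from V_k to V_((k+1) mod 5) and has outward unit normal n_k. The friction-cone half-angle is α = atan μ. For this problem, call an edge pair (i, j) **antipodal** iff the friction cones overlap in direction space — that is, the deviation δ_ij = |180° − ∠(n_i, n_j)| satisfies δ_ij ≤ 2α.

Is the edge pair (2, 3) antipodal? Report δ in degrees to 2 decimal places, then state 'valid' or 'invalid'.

δ = 107.29°, invalid

α = atan 0.5 = 26.57°;  2α = 53.13°
edge 2: e_2 = (+0.32, +3.53);  n_2 = (+0.9959, -0.0903)
edge 3: e_3 = (-2.20, +0.91);  n_3 = (+0.3822, +0.9241)
∠(n_2, n_3) = 72.71°
δ = |180° − 72.71°| = 107.29°
107.29° > 2α = 53.13°  →  invalid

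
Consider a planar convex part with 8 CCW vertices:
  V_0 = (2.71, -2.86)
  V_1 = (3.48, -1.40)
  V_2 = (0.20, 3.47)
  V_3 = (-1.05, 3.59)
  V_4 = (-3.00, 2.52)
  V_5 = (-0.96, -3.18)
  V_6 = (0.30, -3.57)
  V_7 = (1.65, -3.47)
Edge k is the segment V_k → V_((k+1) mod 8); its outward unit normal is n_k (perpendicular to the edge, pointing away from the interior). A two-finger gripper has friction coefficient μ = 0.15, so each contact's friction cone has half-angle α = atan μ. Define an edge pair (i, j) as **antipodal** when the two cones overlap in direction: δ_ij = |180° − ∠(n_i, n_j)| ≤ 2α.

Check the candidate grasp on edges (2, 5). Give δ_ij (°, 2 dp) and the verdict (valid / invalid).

α = atan 0.15 = 8.53°;  2α = 17.06°
edge 2: e_2 = (-1.25, +0.12);  n_2 = (+0.0956, +0.9954)
edge 5: e_5 = (+1.26, -0.39);  n_5 = (-0.2957, -0.9553)
∠(n_2, n_5) = 168.29°
δ = |180° − 168.29°| = 11.71°
11.71° ≤ 2α = 17.06°  →  valid

δ = 11.71°, valid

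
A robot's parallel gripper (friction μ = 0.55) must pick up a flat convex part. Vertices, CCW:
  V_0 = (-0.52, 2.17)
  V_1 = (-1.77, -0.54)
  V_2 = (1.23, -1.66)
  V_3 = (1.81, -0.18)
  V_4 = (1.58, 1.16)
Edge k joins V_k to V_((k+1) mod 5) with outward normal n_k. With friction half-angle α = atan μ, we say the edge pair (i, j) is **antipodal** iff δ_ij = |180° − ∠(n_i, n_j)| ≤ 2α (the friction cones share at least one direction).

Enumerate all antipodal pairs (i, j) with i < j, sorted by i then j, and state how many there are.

count = 3; pairs: (0,2), (0,3), (1,4)

α = atan 0.55 = 28.81°;  2α = 57.62°
n_0 = (-0.9081, +0.4188)
n_1 = (-0.3498, -0.9368)
n_2 = (+0.9311, -0.3649)
n_3 = (+0.9856, +0.1692)
n_4 = (+0.4334, +0.9012)
  (0,1): δ = 85.71°  ·
  (0,2): δ = 3.36°  ✓
  (0,3): δ = 34.50°  ✓
  (0,4): δ = 89.08°  ·
  (1,2): δ = 90.93°  ·
  (1,3): δ = 59.79°  ·
  (1,4): δ = 5.21°  ✓
  (2,3): δ = 148.86°  ·
  (2,4): δ = 94.29°  ·
  (3,4): δ = 125.42°  ·
antipodal pairs: 3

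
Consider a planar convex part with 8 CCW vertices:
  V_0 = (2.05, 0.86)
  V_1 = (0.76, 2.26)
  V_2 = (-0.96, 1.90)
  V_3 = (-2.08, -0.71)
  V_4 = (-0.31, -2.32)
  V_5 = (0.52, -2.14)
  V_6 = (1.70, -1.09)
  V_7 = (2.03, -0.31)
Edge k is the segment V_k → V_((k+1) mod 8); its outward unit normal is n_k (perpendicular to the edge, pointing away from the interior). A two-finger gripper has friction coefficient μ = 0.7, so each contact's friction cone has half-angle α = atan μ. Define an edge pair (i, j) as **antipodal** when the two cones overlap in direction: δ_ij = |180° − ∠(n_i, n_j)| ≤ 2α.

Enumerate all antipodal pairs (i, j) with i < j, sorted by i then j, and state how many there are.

α = atan 0.7 = 34.99°;  2α = 69.98°
n_0 = (+0.7354, +0.6776)
n_1 = (-0.2049, +0.9788)
n_2 = (-0.9190, +0.3943)
n_3 = (-0.6729, -0.7398)
n_4 = (+0.2119, -0.9773)
n_5 = (+0.6648, -0.7471)
n_6 = (+0.9210, -0.3896)
n_7 = (+0.9999, -0.0171)
  (0,1): δ = 120.84°  ·
  (0,2): δ = 65.88°  ✓
  (0,3): δ = 5.05°  ✓
  (0,4): δ = 59.58°  ✓
  (0,5): δ = 89.01°  ·
  (0,6): δ = 114.41°  ·
  (0,7): δ = 136.36°  ·
  (1,2): δ = 125.05°  ·
  (1,3): δ = 54.11°  ✓
  (1,4): δ = 0.41°  ✓
  (1,5): δ = 29.84°  ✓
  (1,6): δ = 55.25°  ✓
  (1,7): δ = 77.20°  ·
  (2,3): δ = 109.06°  ·
  (2,4): δ = 54.54°  ✓
  (2,5): δ = 25.11°  ✓
  (2,6): δ = 0.29°  ✓
  (2,7): δ = 22.25°  ✓
  (3,4): δ = 125.47°  ·
  (3,5): δ = 96.05°  ·
  (3,6): δ = 70.64°  ·
  (3,7): δ = 48.69°  ✓
  (4,5): δ = 150.57°  ·
  (4,6): δ = 125.17°  ·
  (4,7): δ = 103.22°  ·
  (5,6): δ = 154.60°  ·
  (5,7): δ = 132.64°  ·
  (6,7): δ = 158.05°  ·
antipodal pairs: 12

count = 12; pairs: (0,2), (0,3), (0,4), (1,3), (1,4), (1,5), (1,6), (2,4), (2,5), (2,6), (2,7), (3,7)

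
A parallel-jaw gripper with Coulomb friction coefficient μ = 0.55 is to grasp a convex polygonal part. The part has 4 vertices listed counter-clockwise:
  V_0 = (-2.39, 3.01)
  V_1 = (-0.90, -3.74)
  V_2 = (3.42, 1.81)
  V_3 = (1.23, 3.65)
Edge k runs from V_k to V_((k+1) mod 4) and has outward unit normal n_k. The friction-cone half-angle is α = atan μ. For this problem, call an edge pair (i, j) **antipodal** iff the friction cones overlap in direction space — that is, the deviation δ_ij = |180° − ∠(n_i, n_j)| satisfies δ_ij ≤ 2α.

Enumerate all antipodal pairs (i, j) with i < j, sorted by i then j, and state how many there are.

α = atan 0.55 = 28.81°;  2α = 57.62°
n_0 = (-0.9765, -0.2156)
n_1 = (+0.7891, -0.6142)
n_2 = (+0.6433, +0.7656)
n_3 = (-0.1741, +0.9847)
  (0,1): δ = 50.34°  ✓
  (0,2): δ = 37.52°  ✓
  (0,3): δ = 87.58°  ·
  (1,2): δ = 92.14°  ·
  (1,3): δ = 42.08°  ✓
  (2,3): δ = 129.94°  ·
antipodal pairs: 3

count = 3; pairs: (0,1), (0,2), (1,3)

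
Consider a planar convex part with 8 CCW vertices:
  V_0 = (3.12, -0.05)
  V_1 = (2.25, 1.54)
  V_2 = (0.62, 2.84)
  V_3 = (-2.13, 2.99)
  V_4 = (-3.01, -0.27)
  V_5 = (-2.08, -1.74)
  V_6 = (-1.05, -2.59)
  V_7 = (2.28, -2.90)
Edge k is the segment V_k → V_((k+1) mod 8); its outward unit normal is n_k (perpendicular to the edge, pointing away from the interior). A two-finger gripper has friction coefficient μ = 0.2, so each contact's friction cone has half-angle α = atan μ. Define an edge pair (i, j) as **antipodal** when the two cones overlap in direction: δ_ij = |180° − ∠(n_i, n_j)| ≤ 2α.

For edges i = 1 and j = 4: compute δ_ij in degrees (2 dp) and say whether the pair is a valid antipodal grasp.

α = atan 0.2 = 11.31°;  2α = 22.62°
edge 1: e_1 = (-1.63, +1.30);  n_1 = (+0.6235, +0.7818)
edge 4: e_4 = (+0.93, -1.47);  n_4 = (-0.8451, -0.5346)
∠(n_1, n_4) = 160.89°
δ = |180° − 160.89°| = 19.11°
19.11° ≤ 2α = 22.62°  →  valid

δ = 19.11°, valid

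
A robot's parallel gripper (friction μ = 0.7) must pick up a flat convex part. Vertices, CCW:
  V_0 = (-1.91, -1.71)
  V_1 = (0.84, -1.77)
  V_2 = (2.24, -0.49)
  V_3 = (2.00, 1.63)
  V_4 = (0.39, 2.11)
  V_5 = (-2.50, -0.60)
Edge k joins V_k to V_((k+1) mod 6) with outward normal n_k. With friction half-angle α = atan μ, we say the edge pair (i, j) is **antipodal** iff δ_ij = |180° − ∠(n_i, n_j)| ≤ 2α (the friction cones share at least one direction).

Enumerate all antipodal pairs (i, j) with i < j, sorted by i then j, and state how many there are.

count = 7; pairs: (0,3), (0,4), (1,3), (1,4), (2,4), (2,5), (3,5)

α = atan 0.7 = 34.99°;  2α = 69.98°
n_0 = (-0.0218, -0.9998)
n_1 = (+0.6748, -0.7380)
n_2 = (+0.9937, +0.1125)
n_3 = (+0.2857, +0.9583)
n_4 = (-0.6840, +0.7295)
n_5 = (-0.8830, -0.4693)
  (0,1): δ = 136.31°  ·
  (0,2): δ = 82.29°  ·
  (0,3): δ = 15.35°  ✓
  (0,4): δ = 44.41°  ✓
  (0,5): δ = 119.24°  ·
  (1,2): δ = 125.98°  ·
  (1,3): δ = 59.04°  ✓
  (1,4): δ = 0.72°  ✓
  (1,5): δ = 75.56°  ·
  (2,3): δ = 113.06°  ·
  (2,4): δ = 53.30°  ✓
  (2,5): δ = 21.53°  ✓
  (3,4): δ = 120.24°  ·
  (3,5): δ = 45.41°  ✓
  (4,5): δ = 105.17°  ·
antipodal pairs: 7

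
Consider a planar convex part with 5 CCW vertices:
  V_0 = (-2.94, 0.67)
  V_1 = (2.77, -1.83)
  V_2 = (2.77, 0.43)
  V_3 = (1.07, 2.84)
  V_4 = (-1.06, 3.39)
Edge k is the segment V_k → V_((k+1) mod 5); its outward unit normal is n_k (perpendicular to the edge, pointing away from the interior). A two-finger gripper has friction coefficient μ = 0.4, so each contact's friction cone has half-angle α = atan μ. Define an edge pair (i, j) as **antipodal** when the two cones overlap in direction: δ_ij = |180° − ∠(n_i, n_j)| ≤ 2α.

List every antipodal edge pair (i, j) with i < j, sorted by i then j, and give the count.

α = atan 0.4 = 21.80°;  2α = 43.60°
n_0 = (-0.4011, -0.9160)
n_1 = (+1.0000, -0.0000)
n_2 = (+0.8172, +0.5764)
n_3 = (+0.2500, +0.9682)
n_4 = (-0.8226, +0.5686)
  (0,1): δ = 66.35°  ·
  (0,2): δ = 31.16°  ✓
  (0,3): δ = 9.17°  ✓
  (0,4): δ = 78.99°  ·
  (1,2): δ = 144.80°  ·
  (1,3): δ = 104.48°  ·
  (1,4): δ = 34.65°  ✓
  (2,3): δ = 139.68°  ·
  (2,4): δ = 69.85°  ·
  (3,4): δ = 110.17°  ·
antipodal pairs: 3

count = 3; pairs: (0,2), (0,3), (1,4)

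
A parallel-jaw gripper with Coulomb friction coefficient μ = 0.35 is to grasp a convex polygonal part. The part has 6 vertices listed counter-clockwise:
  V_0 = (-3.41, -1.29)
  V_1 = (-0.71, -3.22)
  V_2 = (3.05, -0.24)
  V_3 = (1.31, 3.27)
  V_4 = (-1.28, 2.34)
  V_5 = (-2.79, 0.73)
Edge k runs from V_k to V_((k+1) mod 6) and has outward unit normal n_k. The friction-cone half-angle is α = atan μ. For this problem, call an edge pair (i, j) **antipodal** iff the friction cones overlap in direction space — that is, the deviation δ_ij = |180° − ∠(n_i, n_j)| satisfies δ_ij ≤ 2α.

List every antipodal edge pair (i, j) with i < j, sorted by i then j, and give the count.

α = atan 0.35 = 19.29°;  2α = 38.58°
n_0 = (-0.5815, -0.8135)
n_1 = (+0.6211, -0.7837)
n_2 = (+0.8960, +0.4441)
n_3 = (-0.3379, +0.9412)
n_4 = (-0.7294, +0.6841)
n_5 = (-0.9560, +0.2934)
  (0,1): δ = 106.04°  ·
  (0,2): δ = 28.07°  ✓
  (0,3): δ = 55.31°  ·
  (0,4): δ = 82.39°  ·
  (0,5): δ = 108.49°  ·
  (1,2): δ = 102.03°  ·
  (1,3): δ = 18.65°  ✓
  (1,4): δ = 8.44°  ✓
  (1,5): δ = 34.54°  ✓
  (2,3): δ = 96.62°  ·
  (2,4): δ = 69.53°  ·
  (2,5): δ = 43.43°  ·
  (3,4): δ = 152.92°  ·
  (3,5): δ = 126.81°  ·
  (4,5): δ = 153.90°  ·
antipodal pairs: 4

count = 4; pairs: (0,2), (1,3), (1,4), (1,5)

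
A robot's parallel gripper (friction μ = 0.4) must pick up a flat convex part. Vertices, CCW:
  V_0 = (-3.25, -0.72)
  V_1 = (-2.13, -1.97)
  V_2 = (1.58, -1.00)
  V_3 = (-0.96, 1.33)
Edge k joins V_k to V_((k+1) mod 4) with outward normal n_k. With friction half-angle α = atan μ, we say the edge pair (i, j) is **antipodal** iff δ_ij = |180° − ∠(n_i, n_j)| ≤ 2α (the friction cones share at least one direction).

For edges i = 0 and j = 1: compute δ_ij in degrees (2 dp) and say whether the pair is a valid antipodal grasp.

α = atan 0.4 = 21.80°;  2α = 43.60°
edge 0: e_0 = (+1.12, -1.25);  n_0 = (-0.7448, -0.6673)
edge 1: e_1 = (+3.71, +0.97);  n_1 = (+0.2530, -0.9675)
∠(n_0, n_1) = 62.79°
δ = |180° − 62.79°| = 117.21°
117.21° > 2α = 43.60°  →  invalid

δ = 117.21°, invalid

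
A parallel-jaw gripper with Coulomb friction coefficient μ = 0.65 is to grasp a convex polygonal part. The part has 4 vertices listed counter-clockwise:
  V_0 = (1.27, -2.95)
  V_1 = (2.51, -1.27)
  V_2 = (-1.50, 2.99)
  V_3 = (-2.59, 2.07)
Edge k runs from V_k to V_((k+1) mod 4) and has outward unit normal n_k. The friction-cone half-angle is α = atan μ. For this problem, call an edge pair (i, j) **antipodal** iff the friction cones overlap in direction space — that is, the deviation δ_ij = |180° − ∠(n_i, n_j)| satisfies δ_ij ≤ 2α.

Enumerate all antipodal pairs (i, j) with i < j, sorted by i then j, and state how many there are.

α = atan 0.65 = 33.02°;  2α = 66.05°
n_0 = (+0.8046, -0.5939)
n_1 = (+0.7281, +0.6854)
n_2 = (-0.6450, +0.7642)
n_3 = (-0.7927, -0.6096)
  (0,1): δ = 100.30°  ·
  (0,2): δ = 13.40°  ✓
  (0,3): δ = 73.99°  ·
  (1,2): δ = 93.10°  ·
  (1,3): δ = 5.71°  ✓
  (2,3): δ = 92.61°  ·
antipodal pairs: 2

count = 2; pairs: (0,2), (1,3)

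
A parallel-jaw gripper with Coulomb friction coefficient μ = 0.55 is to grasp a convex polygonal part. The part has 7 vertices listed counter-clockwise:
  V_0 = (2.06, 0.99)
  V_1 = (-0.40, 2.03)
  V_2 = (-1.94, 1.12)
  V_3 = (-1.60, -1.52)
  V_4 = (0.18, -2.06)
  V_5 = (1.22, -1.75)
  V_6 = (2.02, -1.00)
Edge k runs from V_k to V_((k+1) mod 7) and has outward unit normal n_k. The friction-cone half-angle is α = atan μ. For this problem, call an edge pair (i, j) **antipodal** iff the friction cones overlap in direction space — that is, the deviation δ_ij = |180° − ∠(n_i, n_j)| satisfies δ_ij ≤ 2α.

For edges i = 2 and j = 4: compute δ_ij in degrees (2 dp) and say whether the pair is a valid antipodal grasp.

α = atan 0.55 = 28.81°;  2α = 57.62°
edge 2: e_2 = (+0.34, -2.64);  n_2 = (-0.9918, -0.1277)
edge 4: e_4 = (+1.04, +0.31);  n_4 = (+0.2857, -0.9583)
∠(n_2, n_4) = 99.26°
δ = |180° − 99.26°| = 80.74°
80.74° > 2α = 57.62°  →  invalid

δ = 80.74°, invalid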